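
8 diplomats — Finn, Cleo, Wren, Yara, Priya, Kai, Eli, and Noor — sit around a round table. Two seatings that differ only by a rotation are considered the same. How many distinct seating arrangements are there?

Fix one person's seat to break rotational symmetry; the remaining 7 people can be arranged in (7)! = 5040 ways.

5040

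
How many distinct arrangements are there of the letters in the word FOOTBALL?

10080

The 8 letters of FOOTBALL have repeats: L appearing twice and O appearing twice.
The number of distinct arrangements is 8!/(2!·2!) = 40320/4 = 10080.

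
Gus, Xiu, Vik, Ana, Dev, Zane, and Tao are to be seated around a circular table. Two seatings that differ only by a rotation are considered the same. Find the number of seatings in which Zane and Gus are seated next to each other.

Treat {Zane, Gus} as one unit (2 internal orders) and seat the resulting 6 units around the table: (5)! circular arrangements.
So 2 × (5)! = 2 × 120 = 240.

240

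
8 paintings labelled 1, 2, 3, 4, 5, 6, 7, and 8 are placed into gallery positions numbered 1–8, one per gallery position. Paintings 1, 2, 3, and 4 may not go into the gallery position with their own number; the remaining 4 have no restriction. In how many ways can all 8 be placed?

Let Aᵢ (for 1 ≤ i ≤ 4) be the placements that put painting i in its forbidden gallery position. Any j of these fix j positions, leaving (8−j)! ways to fill the rest, and there are C(4,j) ways to pick which j.
By inclusion–exclusion, the number of valid placements is Σ_{j=0}^{4} (−1)^j C(4,j)·(8−j)!.
Computing: 40320 − 20160 + 4320 − 480 + 24 = 24024.

24024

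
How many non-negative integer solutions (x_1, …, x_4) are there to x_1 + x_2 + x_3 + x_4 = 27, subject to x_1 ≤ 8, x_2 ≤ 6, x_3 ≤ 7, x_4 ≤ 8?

Ignoring the caps, the number of non-negative solutions to x_1+…+x_4 = 27 is C(30,3) = 4060.
Subtract solutions that violate a single cap (substitute x_i' = x_i − (cap_i+1)): x_1 ≥ 9 gives C(21,3) = 1330; x_2 ≥ 7 gives C(23,3) = 1771; x_3 ≥ 8 gives C(22,3) = 1540; x_4 ≥ 9 gives C(21,3) = 1330. Together 5971.
Add back pairs where two caps are both exceeded: 364 + 286 + 220 + 455 + 364 + 286 = 1975.
Subtract triples: 20 + 10 + 4 + 20 = 54.
By inclusion–exclusion the count is 4060 − 5971 + 1975 − 54 = 10.

10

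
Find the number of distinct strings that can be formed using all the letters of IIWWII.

15

Letter multiplicities in IIWWII: I×4, W×2.
So there are 6! / (4!·2!) = 15 distinguishable arrangements.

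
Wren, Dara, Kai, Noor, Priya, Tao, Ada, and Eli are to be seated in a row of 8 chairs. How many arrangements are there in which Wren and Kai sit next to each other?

10080

Treat {Wren, Kai} as a single unit. There are 7 units to order, and the pair itself can be ordered 2 ways.
That gives 2 × 7! = 2 × 5040 = 10080.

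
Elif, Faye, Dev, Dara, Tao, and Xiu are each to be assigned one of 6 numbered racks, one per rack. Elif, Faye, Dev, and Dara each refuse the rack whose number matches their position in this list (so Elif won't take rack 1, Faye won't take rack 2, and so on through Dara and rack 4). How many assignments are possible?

362

Let Aᵢ (for 1 ≤ i ≤ 4) be the placements that put person i in their forbidden rack. Any j of these fix j positions, leaving (6−j)! ways to fill the rest, and there are C(4,j) ways to pick which j.
By inclusion–exclusion, the number of valid placements is Σ_{j=0}^{4} (−1)^j C(4,j)·(6−j)!.
Computing: 720 − 480 + 144 − 24 + 2 = 362.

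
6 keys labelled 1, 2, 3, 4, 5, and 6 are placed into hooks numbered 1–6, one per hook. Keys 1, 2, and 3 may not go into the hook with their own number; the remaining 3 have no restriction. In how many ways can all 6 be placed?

Let Aᵢ (for i ∈ {1, 2, 3}) be the placements that put key i in its forbidden hook. Any j of these fix j positions, leaving (6−j)! ways to fill the rest, and there are C(3,j) ways to pick which j.
By inclusion–exclusion, the number of valid placements is Σ_{j=0}^{3} (−1)^j C(3,j)·(6−j)!.
Computing: 720 − 360 + 72 − 6 = 426.

426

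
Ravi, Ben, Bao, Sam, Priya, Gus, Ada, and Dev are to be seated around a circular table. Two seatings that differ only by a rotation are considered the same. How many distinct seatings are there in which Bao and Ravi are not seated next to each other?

All circular seatings of 8 people number (7)! = 5040.
Those with Bao next to Ravi: fuse the pair into one unit and seat 7 units around a circle — 2·(6)! = 1440.
Subtracting, 5040 − 1440 = 3600.

3600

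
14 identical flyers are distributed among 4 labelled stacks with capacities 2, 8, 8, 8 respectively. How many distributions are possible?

By stars and bars, unrestricted non-negative solutions to x_1+…+x_4 = 14 number C(14+3,3) = 680.
Subtract solutions that violate a single cap (substitute x_i' = x_i − (cap_i+1)): x_1 ≥ 3 gives C(14,3) = 364; x_2 ≥ 9 gives C(8,3) = 56; x_3 ≥ 9 gives C(8,3) = 56; x_4 ≥ 9 gives C(8,3) = 56. Together 532.
Add back pairs where two caps are both exceeded: 10 + 10 + 10 + 0 + 0 + 0 = 30.
By inclusion–exclusion the count is 680 − 532 + 30 = 178.

178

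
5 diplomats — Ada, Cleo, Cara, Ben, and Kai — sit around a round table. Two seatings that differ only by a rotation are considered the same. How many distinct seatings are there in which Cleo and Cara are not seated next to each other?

12

All circular seatings of 5 people number (4)! = 24.
Those with Cleo next to Cara: fuse the pair into one unit and seat 4 units around a circle — 2·(3)! = 12.
Subtracting, 24 − 12 = 12.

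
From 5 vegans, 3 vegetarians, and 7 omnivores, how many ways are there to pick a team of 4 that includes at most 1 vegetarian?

1155

Split by how many vegetarians are chosen (0 through 1).
Sum: C(3,0)·C(12,4) + C(3,1)·C(12,3) = 495 + 660 = 1155.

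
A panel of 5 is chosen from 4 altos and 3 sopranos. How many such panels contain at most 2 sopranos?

Split by how many sopranos are chosen (0 through 2).
Sum: C(3,0)·C(4,5) + C(3,1)·C(4,4) + C(3,2)·C(4,3) = 0 + 3 + 12 = 15.

15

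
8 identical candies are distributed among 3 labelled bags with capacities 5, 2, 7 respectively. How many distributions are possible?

17

By stars and bars, unrestricted non-negative solutions to x_1+…+x_3 = 8 number C(8+2,2) = 45.
Subtract solutions that violate a single cap (substitute x_i' = x_i − (cap_i+1)): x_1 ≥ 6 gives C(4,2) = 6; x_2 ≥ 3 gives C(7,2) = 21; x_3 ≥ 8 gives C(2,2) = 1. Together 28.
No two caps can be exceeded simultaneously, so the pair terms are all 0.
By inclusion–exclusion the count is 45 − 28 + 0 = 17.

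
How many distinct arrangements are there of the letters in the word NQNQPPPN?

560

The 8 letters of NQNQPPPN have repeats: N appearing 3 times, P appearing 3 times, and Q appearing twice.
So there are 8! / (3!·3!·2!) = 560 distinguishable arrangements.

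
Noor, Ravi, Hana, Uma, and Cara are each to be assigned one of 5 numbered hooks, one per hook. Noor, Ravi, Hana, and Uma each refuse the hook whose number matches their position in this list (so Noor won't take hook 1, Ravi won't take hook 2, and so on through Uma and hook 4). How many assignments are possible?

53

Let Aᵢ (for 1 ≤ i ≤ 4) be the placements that put person i in their forbidden hook. Any j of these fix j positions, leaving (5−j)! ways to fill the rest, and there are C(4,j) ways to pick which j.
By inclusion–exclusion, the number of valid placements is Σ_{j=0}^{4} (−1)^j C(4,j)·(5−j)!.
Computing: 120 − 96 + 36 − 8 + 1 = 53.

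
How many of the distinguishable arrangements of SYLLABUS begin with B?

With the first slot taken by B, it remains to arrange the other 7 letters (SYLLAUS).
Those 7 letters have L appearing twice and S appearing twice, giving (7)!/(2!·2!) = 1260.

1260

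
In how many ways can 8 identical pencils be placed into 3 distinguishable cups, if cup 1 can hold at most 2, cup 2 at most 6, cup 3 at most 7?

20

Ignoring the caps, the number of non-negative solutions to x_1+…+x_3 = 8 is C(10,2) = 45.
Subtract solutions that violate a single cap (substitute x_i' = x_i − (cap_i+1)): x_1 ≥ 3 gives C(7,2) = 21; x_2 ≥ 7 gives C(3,2) = 3; x_3 ≥ 8 gives C(2,2) = 1. Together 25.
No two caps can be exceeded simultaneously, so the pair terms are all 0.
By inclusion–exclusion the count is 45 − 25 + 0 = 20.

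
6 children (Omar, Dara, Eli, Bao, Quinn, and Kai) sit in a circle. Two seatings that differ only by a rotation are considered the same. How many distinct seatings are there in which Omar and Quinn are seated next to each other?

Glue Omar and Quinn into a block (2 internal orders). Seating 5 units around a circle gives (4)! arrangements.
So 2 × (4)! = 2 × 24 = 48.

48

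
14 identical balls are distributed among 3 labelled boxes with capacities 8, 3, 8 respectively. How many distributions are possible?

By stars and bars, unrestricted non-negative solutions to x_1+…+x_3 = 14 number C(14+2,2) = 120.
Subtract solutions that violate a single cap (substitute x_i' = x_i − (cap_i+1)): x_1 ≥ 9 gives C(7,2) = 21; x_2 ≥ 4 gives C(12,2) = 66; x_3 ≥ 9 gives C(7,2) = 21. Together 108.
Add back pairs where two caps are both exceeded: 3 + 0 + 3 = 6.
By inclusion–exclusion the count is 120 − 108 + 6 = 18.

18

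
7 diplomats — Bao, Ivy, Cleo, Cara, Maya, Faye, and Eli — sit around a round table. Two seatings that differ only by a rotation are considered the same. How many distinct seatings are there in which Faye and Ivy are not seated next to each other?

480

All circular seatings of 7 people number (6)! = 720.
Those with Faye next to Ivy: fuse the pair into one unit and seat 6 units around a circle — 2·(5)! = 240.
Subtracting, 720 − 240 = 480.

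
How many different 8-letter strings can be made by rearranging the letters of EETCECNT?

1680

The 8 letters of EETCECNT have repeats: C appearing twice, E appearing 3 times, and T appearing twice.
So there are 8! / (3!·2!·2!) = 1680 distinguishable arrangements.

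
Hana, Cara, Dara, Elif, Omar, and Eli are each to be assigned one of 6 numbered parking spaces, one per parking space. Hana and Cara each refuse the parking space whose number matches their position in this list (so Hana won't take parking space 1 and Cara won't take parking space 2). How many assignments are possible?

504

Let Aᵢ (for i ∈ {1, 2}) be the placements that put person i in their forbidden parking space. Any j of these fix j positions, leaving (6−j)! ways to fill the rest, and there are C(2,j) ways to pick which j.
By inclusion–exclusion, the number of valid placements is Σ_{j=0}^{2} (−1)^j C(2,j)·(6−j)!.
Computing: 720 − 240 + 24 = 504.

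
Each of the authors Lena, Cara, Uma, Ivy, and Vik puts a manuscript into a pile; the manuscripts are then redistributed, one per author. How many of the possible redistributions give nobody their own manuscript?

Let Aᵢ be the assignments in which author i gets their own manuscript. We want the size of the complement of A₁∪…∪A_5.
By inclusion–exclusion this is Σ_{j=0}^{5} (−1)^j C(5,j)·(5−j)!.
Computing: 120 − 120 + 60 − 20 + 5 − 1 = 44.

44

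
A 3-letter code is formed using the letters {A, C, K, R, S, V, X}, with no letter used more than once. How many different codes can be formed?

210

With no repetition, fill the 3 letters in order: 7 choices, then 6, down to 5.
That product is 7 × 6 × 5 = 210.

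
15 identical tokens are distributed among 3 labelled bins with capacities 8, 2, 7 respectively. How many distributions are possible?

Ignoring the caps, the number of non-negative solutions to x_1+…+x_3 = 15 is C(17,2) = 136.
Subtract solutions that violate a single cap (substitute x_i' = x_i − (cap_i+1)): x_1 ≥ 9 gives C(8,2) = 28; x_2 ≥ 3 gives C(14,2) = 91; x_3 ≥ 8 gives C(9,2) = 36. Together 155.
Add back pairs where two caps are both exceeded: 10 + 0 + 15 = 25.
By inclusion–exclusion the count is 136 − 155 + 25 = 6.

6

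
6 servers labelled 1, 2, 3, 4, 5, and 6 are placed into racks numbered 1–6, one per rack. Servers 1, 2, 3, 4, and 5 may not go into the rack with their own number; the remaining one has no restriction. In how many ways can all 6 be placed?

309

Let Aᵢ (for 1 ≤ i ≤ 5) be the placements that put server i in its forbidden rack. Any j of these fix j positions, leaving (6−j)! ways to fill the rest, and there are C(5,j) ways to pick which j.
By inclusion–exclusion, the number of valid placements is Σ_{j=0}^{5} (−1)^j C(5,j)·(6−j)!.
Computing: 720 − 600 + 240 − 60 + 10 − 1 = 309.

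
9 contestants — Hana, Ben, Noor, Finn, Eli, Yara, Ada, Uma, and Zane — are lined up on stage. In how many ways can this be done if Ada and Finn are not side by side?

There are 9! = 362880 arrangements in all. If Ada and Finn are adjacent, merging them into one block gives 2·(8)! = 80640 arrangements.
Complementary counting: 362880 − 80640 = 282240.

282240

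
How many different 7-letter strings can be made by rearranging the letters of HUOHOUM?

630

HUOHOUM has 7 letters with H appearing twice, O appearing twice, and U appearing twice.
Dividing 7! = 5040 by 2!·2!·2! = 8 for the repeated letters gives 630.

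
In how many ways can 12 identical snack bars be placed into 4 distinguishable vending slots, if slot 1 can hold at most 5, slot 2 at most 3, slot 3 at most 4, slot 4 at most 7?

86

Ignoring the caps, the number of non-negative solutions to x_1+…+x_4 = 12 is C(15,3) = 455.
Subtract solutions that violate a single cap (substitute x_i' = x_i − (cap_i+1)): x_1 ≥ 6 gives C(9,3) = 84; x_2 ≥ 4 gives C(11,3) = 165; x_3 ≥ 5 gives C(10,3) = 120; x_4 ≥ 8 gives C(7,3) = 35. Together 404.
Add back pairs where two caps are both exceeded: 10 + 4 + 0 + 20 + 1 + 0 = 35.
By inclusion–exclusion the count is 455 − 404 + 35 = 86.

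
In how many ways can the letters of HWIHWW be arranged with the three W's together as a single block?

12

Treat the 3 copies of W as a single block. The multiset to arrange is then {WWW, H, H, I}, 4 items in all.
That gives (4)!/(2!) = 12 arrangements.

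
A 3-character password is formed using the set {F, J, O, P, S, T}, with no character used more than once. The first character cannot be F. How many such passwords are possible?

100

The first character has 6−1 = 5 choices (anything except F).
The remaining 2 characters are filled from the other 5 symbols without repetition: 5 × 4 = 20.
Total: 5 × 20 = 100.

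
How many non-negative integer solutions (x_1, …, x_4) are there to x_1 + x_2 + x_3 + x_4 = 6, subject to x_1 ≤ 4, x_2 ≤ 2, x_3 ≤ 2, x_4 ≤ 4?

37

Ignoring the caps, the number of non-negative solutions to x_1+…+x_4 = 6 is C(9,3) = 84.
Subtract solutions that violate a single cap (substitute x_i' = x_i − (cap_i+1)): x_1 ≥ 5 gives C(4,3) = 4; x_2 ≥ 3 gives C(6,3) = 20; x_3 ≥ 3 gives C(6,3) = 20; x_4 ≥ 5 gives C(4,3) = 4. Together 48.
Add back pairs where two caps are both exceeded: 0 + 0 + 0 + 1 + 0 + 0 = 1.
By inclusion–exclusion the count is 84 − 48 + 1 = 37.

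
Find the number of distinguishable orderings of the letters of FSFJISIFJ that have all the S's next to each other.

1680

Treat the 2 copies of S as a single block. The multiset to arrange is then {SS, F, F, F, I, I, J, J}, 8 items in all.
That gives (8)!/(3!·2!·2!) = 1680 arrangements.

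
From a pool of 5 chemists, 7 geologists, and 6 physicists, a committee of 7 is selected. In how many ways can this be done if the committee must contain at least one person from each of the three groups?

28987

With no constraint there are C(18,7) = 31824 possible selections.
Selections missing a whole group: no chemists → C(13,7) = 1716; no geologists → C(11,7) = 330; no physicists → C(12,7) = 792.
Add back selections omitting two groups (i.e. drawn from a single group): C(5,7) + C(7,7) + C(6,7) = 1.
By inclusion–exclusion: 31824 − 2838 + 1 = 28987.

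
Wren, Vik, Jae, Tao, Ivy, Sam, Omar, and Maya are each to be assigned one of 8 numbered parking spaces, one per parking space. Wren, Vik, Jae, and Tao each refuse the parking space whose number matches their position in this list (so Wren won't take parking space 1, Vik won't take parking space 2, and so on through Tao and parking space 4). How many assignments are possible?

24024

Let Aᵢ (for 1 ≤ i ≤ 4) be the placements that put person i in their forbidden parking space. Any j of these fix j positions, leaving (8−j)! ways to fill the rest, and there are C(4,j) ways to pick which j.
By inclusion–exclusion, the number of valid placements is Σ_{j=0}^{4} (−1)^j C(4,j)·(8−j)!.
Computing: 40320 − 20160 + 4320 − 480 + 24 = 24024.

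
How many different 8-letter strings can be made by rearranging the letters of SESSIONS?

SESSIONS has 8 letters with S appearing 4 times.
The number of distinct arrangements is 8!/(4!) = 40320/24 = 1680.

1680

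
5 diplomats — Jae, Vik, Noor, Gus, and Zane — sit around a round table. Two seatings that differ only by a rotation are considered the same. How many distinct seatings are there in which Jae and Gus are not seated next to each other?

12

Without the restriction there are (4)! = 24 seatings.
Seatings with Jae beside Gus: treat them as a block with 2 internal orders, giving 2 × (3)! = 12.
Subtracting, 24 − 12 = 12.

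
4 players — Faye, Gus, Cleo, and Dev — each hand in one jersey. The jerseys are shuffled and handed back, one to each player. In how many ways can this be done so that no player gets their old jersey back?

9

Count assignments avoiding every fixed point. For any j of the 4 players fixed to their old jersey, the other 4−j can be arranged in (4−j)! ways.
By inclusion–exclusion this is Σ_{j=0}^{4} (−1)^j C(4,j)·(4−j)!.
Computing: 24 − 24 + 12 − 4 + 1 = 9.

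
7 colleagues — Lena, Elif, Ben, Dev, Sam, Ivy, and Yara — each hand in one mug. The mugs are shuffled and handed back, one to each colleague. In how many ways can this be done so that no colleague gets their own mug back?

1854

Count assignments avoiding every fixed point. For any j of the 7 colleagues fixed to their own mug, the other 7−j can be arranged in (7−j)! ways.
By inclusion–exclusion this is Σ_{j=0}^{7} (−1)^j C(7,j)·(7−j)!.
Computing: 5040 − 5040 + 2520 − 840 + 210 − 42 + 7 − 1 = 1854.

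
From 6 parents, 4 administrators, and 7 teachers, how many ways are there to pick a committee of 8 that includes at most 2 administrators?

18447

Split by how many administrators are chosen (0 through 2).
Sum: C(4,0)·C(13,8) + C(4,1)·C(13,7) + C(4,2)·C(13,6) = 1287 + 6864 + 10296 = 18447.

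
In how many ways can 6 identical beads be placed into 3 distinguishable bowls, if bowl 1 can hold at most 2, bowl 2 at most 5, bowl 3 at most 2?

Without the upper bounds there are C(8,2) = 28 ways to split 6 among 3 bowls.
Subtract solutions that violate a single cap (substitute x_i' = x_i − (cap_i+1)): x_1 ≥ 3 gives C(5,2) = 10; x_2 ≥ 6 gives C(2,2) = 1; x_3 ≥ 3 gives C(5,2) = 10. Together 21.
Add back pairs where two caps are both exceeded: 0 + 1 + 0 = 1.
By inclusion–exclusion the count is 28 − 21 + 1 = 8.

8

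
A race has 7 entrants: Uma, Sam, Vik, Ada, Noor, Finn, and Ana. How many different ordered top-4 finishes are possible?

This is an ordered selection of 4 from 7: P(7,4).
That gives 7 × 6 × 5 × 4 = 840.

840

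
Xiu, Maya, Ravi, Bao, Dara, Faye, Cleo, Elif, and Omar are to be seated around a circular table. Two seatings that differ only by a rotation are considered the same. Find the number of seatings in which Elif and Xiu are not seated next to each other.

All circular seatings of 9 people number (8)! = 40320.
Seatings with Elif beside Xiu: treat them as a block with 2 internal orders, giving 2 × (7)! = 10080.
Subtracting, 40320 − 10080 = 30240.

30240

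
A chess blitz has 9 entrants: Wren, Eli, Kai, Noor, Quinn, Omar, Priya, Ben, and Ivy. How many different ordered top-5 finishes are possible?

15120

This is an ordered selection of 5 from 9: P(9,5).
That gives 9 × 8 × 7 × 6 × 5 = 15120.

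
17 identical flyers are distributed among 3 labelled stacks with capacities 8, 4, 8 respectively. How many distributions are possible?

10

Without the upper bounds there are C(19,2) = 171 ways to split 17 among 3 stacks.
Subtract solutions that violate a single cap (substitute x_i' = x_i − (cap_i+1)): x_1 ≥ 9 gives C(10,2) = 45; x_2 ≥ 5 gives C(14,2) = 91; x_3 ≥ 9 gives C(10,2) = 45. Together 181.
Add back pairs where two caps are both exceeded: 10 + 0 + 10 = 20.
By inclusion–exclusion the count is 171 − 181 + 20 = 10.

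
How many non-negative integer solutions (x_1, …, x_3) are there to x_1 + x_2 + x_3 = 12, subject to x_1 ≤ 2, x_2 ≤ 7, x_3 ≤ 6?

Ignoring the caps, the number of non-negative solutions to x_1+…+x_3 = 12 is C(14,2) = 91.
Subtract solutions that violate a single cap (substitute x_i' = x_i − (cap_i+1)): x_1 ≥ 3 gives C(11,2) = 55; x_2 ≥ 8 gives C(6,2) = 15; x_3 ≥ 7 gives C(7,2) = 21. Together 91.
Add back pairs where two caps are both exceeded: 3 + 6 + 0 = 9.
By inclusion–exclusion the count is 91 − 91 + 9 = 9.

9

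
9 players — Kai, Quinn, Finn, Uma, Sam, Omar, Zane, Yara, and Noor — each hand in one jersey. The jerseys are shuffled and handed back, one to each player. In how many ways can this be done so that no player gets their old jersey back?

Let Aᵢ be the assignments in which player i gets their old jersey. We want the size of the complement of A₁∪…∪A_9.
By inclusion–exclusion this is Σ_{j=0}^{9} (−1)^j C(9,j)·(9−j)!.
Computing: 362880 − 362880 + 181440 − 60480 + 15120 − 3024 + 504 − 72 + 9 − 1 = 133496.

133496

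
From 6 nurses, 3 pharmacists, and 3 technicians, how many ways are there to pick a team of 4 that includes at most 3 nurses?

Split by how many nurses are chosen (0 through 3).
Sum: C(6,0)·C(6,4) + C(6,1)·C(6,3) + C(6,2)·C(6,2) + C(6,3)·C(6,1) = 15 + 120 + 225 + 120 = 480.

480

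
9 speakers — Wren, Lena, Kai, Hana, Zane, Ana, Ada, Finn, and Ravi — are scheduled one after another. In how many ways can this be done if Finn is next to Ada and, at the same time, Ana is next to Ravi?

20160

Treat {Finn,Ada} as one block (2 orders) and {Ana,Ravi} as another (2 orders).
That leaves 7 units to arrange: 2 × 2 × 7! = 4 × 5040 = 20160.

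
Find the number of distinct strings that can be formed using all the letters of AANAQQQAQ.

630

AANAQQQAQ has 9 letters with A appearing 4 times and Q appearing 4 times.
Dividing 9! = 362880 by 4!·4! = 576 for the repeated letters gives 630.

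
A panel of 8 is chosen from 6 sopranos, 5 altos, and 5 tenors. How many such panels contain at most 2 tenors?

Split by how many tenors are chosen (0 through 2).
Sum: C(5,0)·C(11,8) + C(5,1)·C(11,7) + C(5,2)·C(11,6) = 165 + 1650 + 4620 = 6435.

6435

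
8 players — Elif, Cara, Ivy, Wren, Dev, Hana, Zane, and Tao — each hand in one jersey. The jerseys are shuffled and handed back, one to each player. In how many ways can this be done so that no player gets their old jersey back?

14833

Let Aᵢ be the assignments in which player i gets their old jersey. We want the size of the complement of A₁∪…∪A_8.
By inclusion–exclusion this is Σ_{j=0}^{8} (−1)^j C(8,j)·(8−j)!.
Computing: 40320 − 40320 + 20160 − 6720 + 1680 − 336 + 56 − 8 + 1 = 14833.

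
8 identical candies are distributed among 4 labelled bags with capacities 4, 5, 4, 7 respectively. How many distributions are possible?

114

Without the upper bounds there are C(11,3) = 165 ways to split 8 among 4 bags.
Subtract solutions that violate a single cap (substitute x_i' = x_i − (cap_i+1)): x_1 ≥ 5 gives C(6,3) = 20; x_2 ≥ 6 gives C(5,3) = 10; x_3 ≥ 5 gives C(6,3) = 20; x_4 ≥ 8 gives C(3,3) = 1. Together 51.
No two caps can be exceeded simultaneously, so the pair terms are all 0.
By inclusion–exclusion the count is 165 − 51 + 0 = 114.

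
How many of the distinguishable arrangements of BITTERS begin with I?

Fix I in the first position and arrange the remaining 6 letters.
Those 6 letters have T appearing twice, giving (6)!/(2!) = 360.

360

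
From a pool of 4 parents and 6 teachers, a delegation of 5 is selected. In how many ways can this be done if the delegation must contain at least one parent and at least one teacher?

With no constraint there are C(10,5) = 252 possible selections.
Subtract selections that omit an entire group: no parents → C(6,5) = 6; no teachers → C(4,5) = 0.
Both groups omitted at once is impossible, so 252 − 6 = 246.

246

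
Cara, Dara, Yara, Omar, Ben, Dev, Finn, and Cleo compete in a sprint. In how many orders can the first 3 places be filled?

There are 8 choices for 1st place, 7 for 2nd, and 6 for 3rd.
That gives 8 × 7 × 6 = 336.

336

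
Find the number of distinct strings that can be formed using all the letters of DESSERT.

DESSERT has 7 letters with E appearing twice and S appearing twice.
Dividing 7! = 5040 by 2!·2! = 4 for the repeated letters gives 1260.

1260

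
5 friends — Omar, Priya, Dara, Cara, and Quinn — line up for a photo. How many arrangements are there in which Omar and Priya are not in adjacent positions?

Of the 5! = 120 arrangements, those with Omar and Priya adjacent number 2 × 4! = 48 (treat the pair as a block with 2 internal orders).
So 120 − 48 = 72 arrangements keep them apart.

72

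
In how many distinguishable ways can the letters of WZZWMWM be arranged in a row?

Letter multiplicities in WZZWMWM: M×2, W×3, Z×2.
The number of distinct arrangements is 7!/(3!·2!·2!) = 5040/24 = 210.

210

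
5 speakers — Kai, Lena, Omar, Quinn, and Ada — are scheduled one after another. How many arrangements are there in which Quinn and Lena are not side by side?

Of the 5! = 120 arrangements, those with Quinn and Lena adjacent number 2 × 4! = 48 (treat the pair as a block with 2 internal orders).
So 120 − 48 = 72 arrangements keep them apart.

72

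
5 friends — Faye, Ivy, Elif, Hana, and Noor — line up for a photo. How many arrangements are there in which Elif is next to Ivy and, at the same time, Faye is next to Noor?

24

Treat {Elif,Ivy} as one block (2 orders) and {Faye,Noor} as another (2 orders).
That leaves 3 units to arrange: 2 × 2 × 3! = 4 × 6 = 24.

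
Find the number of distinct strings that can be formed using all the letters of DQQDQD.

DQQDQD has 6 letters with D appearing 3 times and Q appearing 3 times.
Dividing 6! = 720 by 3!·3! = 36 for the repeated letters gives 20.

20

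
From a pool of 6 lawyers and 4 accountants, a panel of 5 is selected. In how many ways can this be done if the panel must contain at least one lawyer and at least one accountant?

With no constraint there are C(10,5) = 252 possible selections.
Selections missing a whole group: no lawyers → C(4,5) = 0; no accountants → C(6,5) = 6.
Both groups omitted at once is impossible, so 252 − 6 = 246.

246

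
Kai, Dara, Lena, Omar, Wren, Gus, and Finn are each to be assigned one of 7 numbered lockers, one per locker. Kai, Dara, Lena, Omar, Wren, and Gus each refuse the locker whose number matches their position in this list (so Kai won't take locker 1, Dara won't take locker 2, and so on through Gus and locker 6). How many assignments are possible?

2119

Let Aᵢ (for 1 ≤ i ≤ 6) be the placements that put person i in their forbidden locker. Any j of these fix j positions, leaving (7−j)! ways to fill the rest, and there are C(6,j) ways to pick which j.
By inclusion–exclusion, the number of valid placements is Σ_{j=0}^{6} (−1)^j C(6,j)·(7−j)!.
Computing: 5040 − 4320 + 1800 − 480 + 90 − 12 + 1 = 2119.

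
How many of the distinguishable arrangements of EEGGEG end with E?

Fix E in the last position and arrange the remaining 5 letters.
Those 5 letters have E appearing twice and G appearing 3 times, giving (5)!/(3!·2!) = 10.

10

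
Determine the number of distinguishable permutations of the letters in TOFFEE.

180

Letter multiplicities in TOFFEE: E×2, F×2, O×1, T×1.
Dividing 6! = 720 by 2!·2! = 4 for the repeated letters gives 180.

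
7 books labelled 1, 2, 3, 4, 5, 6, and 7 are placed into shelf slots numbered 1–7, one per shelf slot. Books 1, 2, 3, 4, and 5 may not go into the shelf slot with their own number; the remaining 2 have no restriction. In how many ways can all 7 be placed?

Let Aᵢ (for 1 ≤ i ≤ 5) be the placements that put book i in its forbidden shelf slot. Any j of these fix j positions, leaving (7−j)! ways to fill the rest, and there are C(5,j) ways to pick which j.
By inclusion–exclusion, the number of valid placements is Σ_{j=0}^{5} (−1)^j C(5,j)·(7−j)!.
Computing: 5040 − 3600 + 1200 − 240 + 30 − 2 = 2428.

2428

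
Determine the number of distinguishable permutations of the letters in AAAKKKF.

AAAKKKF has 7 letters with A appearing 3 times and K appearing 3 times.
So there are 7! / (3!·3!) = 140 distinguishable arrangements.

140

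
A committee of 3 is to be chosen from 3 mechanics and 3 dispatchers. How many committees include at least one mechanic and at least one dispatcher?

Unrestricted: C(6,3) = 20 ways to pick any 3 of the 6.
Selections missing a whole group: no mechanics → C(3,3) = 1; no dispatchers → C(3,3) = 1.
Both groups omitted at once is impossible, so 20 − 2 = 18.

18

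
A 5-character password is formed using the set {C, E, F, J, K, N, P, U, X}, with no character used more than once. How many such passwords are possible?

With no repetition, fill the 5 characters in order: 9 choices, then 8, down to 5.
9 × 8 × 7 × 6 × 5 = 15120.

15120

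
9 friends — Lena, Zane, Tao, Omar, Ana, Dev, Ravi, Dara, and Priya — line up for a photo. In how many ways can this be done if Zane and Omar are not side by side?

Of the 9! = 362880 arrangements, those with Zane and Omar adjacent number 2 × 8! = 80640 (treat the pair as a block with 2 internal orders).
So 362880 − 80640 = 282240 arrangements keep them apart.

282240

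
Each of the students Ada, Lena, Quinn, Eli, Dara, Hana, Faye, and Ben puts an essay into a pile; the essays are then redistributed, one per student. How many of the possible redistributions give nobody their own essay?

This is the derangement count D_8: permutations of 8 items with no fixed point.
By inclusion–exclusion this is Σ_{j=0}^{8} (−1)^j C(8,j)·(8−j)!.
Computing: 40320 − 40320 + 20160 − 6720 + 1680 − 336 + 56 − 8 + 1 = 14833.

14833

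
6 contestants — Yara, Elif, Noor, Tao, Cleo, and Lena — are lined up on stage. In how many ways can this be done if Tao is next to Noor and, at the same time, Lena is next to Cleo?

Treat {Tao,Noor} as one block (2 orders) and {Lena,Cleo} as another (2 orders).
That leaves 4 units to arrange: 2 × 2 × 4! = 4 × 24 = 96.

96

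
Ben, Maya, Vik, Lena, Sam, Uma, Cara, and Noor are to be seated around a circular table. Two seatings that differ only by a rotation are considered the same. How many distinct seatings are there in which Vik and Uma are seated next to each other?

Treat {Vik, Uma} as one unit (2 internal orders) and seat the resulting 7 units around the table: (6)! circular arrangements.
So 2 × (6)! = 2 × 720 = 1440.

1440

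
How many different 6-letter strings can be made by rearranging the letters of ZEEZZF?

Letter multiplicities in ZEEZZF: E×2, F×1, Z×3.
Dividing 6! = 720 by 3!·2! = 12 for the repeated letters gives 60.

60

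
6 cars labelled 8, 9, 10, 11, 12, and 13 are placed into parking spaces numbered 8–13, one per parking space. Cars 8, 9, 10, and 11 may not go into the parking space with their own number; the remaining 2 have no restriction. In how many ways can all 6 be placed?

362

Let Aᵢ (for 8 ≤ i ≤ 11) be the placements that put car i in its forbidden parking space. Any j of these fix j positions, leaving (6−j)! ways to fill the rest, and there are C(4,j) ways to pick which j.
By inclusion–exclusion, the number of valid placements is Σ_{j=0}^{4} (−1)^j C(4,j)·(6−j)!.
Computing: 720 − 480 + 144 − 24 + 2 = 362.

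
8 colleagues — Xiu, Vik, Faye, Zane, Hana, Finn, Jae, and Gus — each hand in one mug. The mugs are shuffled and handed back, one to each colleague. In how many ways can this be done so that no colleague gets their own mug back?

14833

This is the derangement count D_8: permutations of 8 items with no fixed point.
By inclusion–exclusion this is Σ_{j=0}^{8} (−1)^j C(8,j)·(8−j)!.
Computing: 40320 − 40320 + 20160 − 6720 + 1680 − 336 + 56 − 8 + 1 = 14833.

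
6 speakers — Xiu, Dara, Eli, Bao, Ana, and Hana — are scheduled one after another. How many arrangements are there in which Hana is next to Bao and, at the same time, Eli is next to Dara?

Treat {Hana,Bao} as one block (2 orders) and {Eli,Dara} as another (2 orders).
That leaves 4 units to arrange: 2 × 2 × 4! = 4 × 24 = 96.

96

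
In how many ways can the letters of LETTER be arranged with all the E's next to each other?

60

Treat the 2 copies of E as a single block. The multiset to arrange is then {EE, L, R, T, T}, 5 items in all.
That gives (5)!/(2!) = 60 arrangements.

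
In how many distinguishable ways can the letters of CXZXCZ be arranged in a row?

90

Letter multiplicities in CXZXCZ: C×2, X×2, Z×2.
Dividing 6! = 720 by 2!·2!·2! = 8 for the repeated letters gives 90.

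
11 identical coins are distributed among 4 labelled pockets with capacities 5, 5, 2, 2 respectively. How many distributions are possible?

18

By stars and bars, unrestricted non-negative solutions to x_1+…+x_4 = 11 number C(11+3,3) = 364.
Subtract solutions that violate a single cap (substitute x_i' = x_i − (cap_i+1)): x_1 ≥ 6 gives C(8,3) = 56; x_2 ≥ 6 gives C(8,3) = 56; x_3 ≥ 3 gives C(11,3) = 165; x_4 ≥ 3 gives C(11,3) = 165. Together 442.
Add back pairs where two caps are both exceeded: 0 + 10 + 10 + 10 + 10 + 56 = 96.
By inclusion–exclusion the count is 364 − 442 + 96 = 18.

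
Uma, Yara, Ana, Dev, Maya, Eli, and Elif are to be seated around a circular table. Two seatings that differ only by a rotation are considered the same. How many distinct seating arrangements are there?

720

Seat Uma anywhere (absorbing the rotational symmetry), then permute the other 6: (6)! = 720.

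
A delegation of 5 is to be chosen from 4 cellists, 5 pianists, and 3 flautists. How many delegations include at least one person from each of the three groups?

Total 5-person selections from all 12: C(12,5) = 792.
Selections missing a whole group: no cellists → C(8,5) = 56; no pianists → C(7,5) = 21; no flautists → C(9,5) = 126.
Add back selections omitting two groups (i.e. drawn from a single group): C(4,5) + C(5,5) + C(3,5) = 1.
By inclusion–exclusion: 792 − 203 + 1 = 590.

590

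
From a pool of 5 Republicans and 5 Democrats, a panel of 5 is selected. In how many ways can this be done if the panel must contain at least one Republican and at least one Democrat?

Total 5-person selections from all 10: C(10,5) = 252.
Selections missing a whole group: no Republicans → C(5,5) = 1; no Democrats → C(5,5) = 1.
Both groups omitted at once is impossible, so 252 − 2 = 250.

250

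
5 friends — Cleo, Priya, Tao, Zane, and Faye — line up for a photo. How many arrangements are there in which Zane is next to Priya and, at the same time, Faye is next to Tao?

Treat {Zane,Priya} as one block (2 orders) and {Faye,Tao} as another (2 orders).
That leaves 3 units to arrange: 2 × 2 × 3! = 4 × 6 = 24.

24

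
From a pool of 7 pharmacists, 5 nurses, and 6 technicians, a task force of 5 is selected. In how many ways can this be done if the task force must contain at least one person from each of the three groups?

6055

Total 5-person selections from all 18: C(18,5) = 8568.
Subtract selections that omit an entire group: no pharmacists → C(11,5) = 462; no nurses → C(13,5) = 1287; no technicians → C(12,5) = 792.
Add back selections omitting two groups (i.e. drawn from a single group): C(7,5) + C(5,5) + C(6,5) = 28.
By inclusion–exclusion: 8568 − 2541 + 28 = 6055.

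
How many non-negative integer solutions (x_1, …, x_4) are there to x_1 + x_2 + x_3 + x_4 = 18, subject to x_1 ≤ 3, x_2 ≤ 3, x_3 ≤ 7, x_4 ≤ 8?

20

Without the upper bounds there are C(21,3) = 1330 ways to split 18 among 4 variables.
Subtract solutions that violate a single cap (substitute x_i' = x_i − (cap_i+1)): x_1 ≥ 4 gives C(17,3) = 680; x_2 ≥ 4 gives C(17,3) = 680; x_3 ≥ 8 gives C(13,3) = 286; x_4 ≥ 9 gives C(12,3) = 220. Together 1866.
Add back pairs where two caps are both exceeded: 286 + 84 + 56 + 84 + 56 + 4 = 570.
Subtract triples: 10 + 4 + 0 + 0 = 14.
By inclusion–exclusion the count is 1330 − 1866 + 570 − 14 = 20.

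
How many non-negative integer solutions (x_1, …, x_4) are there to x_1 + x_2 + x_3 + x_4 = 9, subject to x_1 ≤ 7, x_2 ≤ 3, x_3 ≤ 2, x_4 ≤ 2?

32

Ignoring the caps, the number of non-negative solutions to x_1+…+x_4 = 9 is C(12,3) = 220.
Subtract solutions that violate a single cap (substitute x_i' = x_i − (cap_i+1)): x_1 ≥ 8 gives C(4,3) = 4; x_2 ≥ 4 gives C(8,3) = 56; x_3 ≥ 3 gives C(9,3) = 84; x_4 ≥ 3 gives C(9,3) = 84. Together 228.
Add back pairs where two caps are both exceeded: 0 + 0 + 0 + 10 + 10 + 20 = 40.
By inclusion–exclusion the count is 220 − 228 + 40 = 32.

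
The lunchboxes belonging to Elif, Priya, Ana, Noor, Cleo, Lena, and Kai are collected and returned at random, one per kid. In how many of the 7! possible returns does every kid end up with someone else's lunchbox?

This is the derangement count D_7: permutations of 7 items with no fixed point.
By inclusion–exclusion this is Σ_{j=0}^{7} (−1)^j C(7,j)·(7−j)!.
Computing: 5040 − 5040 + 2520 − 840 + 210 − 42 + 7 − 1 = 1854.

1854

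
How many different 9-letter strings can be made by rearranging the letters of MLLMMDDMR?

3780

MLLMMDDMR has 9 letters with D appearing twice, L appearing twice, and M appearing 4 times.
The number of distinct arrangements is 9!/(4!·2!·2!) = 362880/96 = 3780.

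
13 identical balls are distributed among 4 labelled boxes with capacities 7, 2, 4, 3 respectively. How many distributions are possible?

By stars and bars, unrestricted non-negative solutions to x_1+…+x_4 = 13 number C(13+3,3) = 560.
Subtract solutions that violate a single cap (substitute x_i' = x_i − (cap_i+1)): x_1 ≥ 8 gives C(8,3) = 56; x_2 ≥ 3 gives C(13,3) = 286; x_3 ≥ 5 gives C(11,3) = 165; x_4 ≥ 4 gives C(12,3) = 220. Together 727.
Add back pairs where two caps are both exceeded: 10 + 1 + 4 + 56 + 84 + 35 = 190.
Subtract triples: 0 + 0 + 0 + 4 = 4.
By inclusion–exclusion the count is 560 − 727 + 190 − 4 = 19.

19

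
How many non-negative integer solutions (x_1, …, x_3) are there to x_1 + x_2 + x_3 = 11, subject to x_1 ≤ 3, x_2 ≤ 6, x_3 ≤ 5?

Ignoring the caps, the number of non-negative solutions to x_1+…+x_3 = 11 is C(13,2) = 78.
Subtract solutions that violate a single cap (substitute x_i' = x_i − (cap_i+1)): x_1 ≥ 4 gives C(9,2) = 36; x_2 ≥ 7 gives C(6,2) = 15; x_3 ≥ 6 gives C(7,2) = 21. Together 72.
Add back pairs where two caps are both exceeded: 1 + 3 + 0 = 4.
By inclusion–exclusion the count is 78 − 72 + 4 = 10.

10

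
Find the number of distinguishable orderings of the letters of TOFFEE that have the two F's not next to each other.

120

Total arrangements of TOFFEE: 6!/(2!·2!) = 180.
Arrangements with the F's together: treat FF as one letter, giving (5)!/(2!) = 60.
Hence 180 − 60 = 120.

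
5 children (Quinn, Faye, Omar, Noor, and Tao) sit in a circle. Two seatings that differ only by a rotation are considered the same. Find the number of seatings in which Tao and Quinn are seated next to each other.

Treat {Tao, Quinn} as one unit (2 internal orders) and seat the resulting 4 units around the table: (3)! circular arrangements.
So 2 × (3)! = 2 × 6 = 12.

12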